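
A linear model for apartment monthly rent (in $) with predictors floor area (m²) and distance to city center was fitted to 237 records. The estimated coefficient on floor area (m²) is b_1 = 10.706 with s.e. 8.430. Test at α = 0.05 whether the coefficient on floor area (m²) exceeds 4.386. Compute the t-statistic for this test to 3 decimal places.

t = 0.750

H₀: β₁ = 4.386 vs H₁: β₁ > 4.386.
t = (b_1 − β₁⁰)/SE = (10.706 − 4.386) / 8.430 = 0.750.
df = n − k − 1 = 237 − 2 − 1 = 234.
One-sided p ≈ 0.2271, which is ≥ 0.05, so fail to reject H₀.
The data do not give significant evidence that the true slope on floor area (m²) exceeds 4.386 $ per unit, holding the other predictors fixed.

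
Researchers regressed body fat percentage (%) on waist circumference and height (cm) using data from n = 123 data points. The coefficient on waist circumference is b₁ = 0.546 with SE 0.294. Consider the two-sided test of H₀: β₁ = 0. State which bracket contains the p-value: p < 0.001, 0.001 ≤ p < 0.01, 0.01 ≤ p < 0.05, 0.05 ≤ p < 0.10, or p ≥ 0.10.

0.05 ≤ p < 0.10

t = 0.546 / 0.294 = 1.857.
df = n − k − 1 = 123 − 2 − 1 = 120.
Two-sided p = 2·P(T_{120} > |t|) ≈ 0.0657.
So 0.05 ≤ p < 0.10.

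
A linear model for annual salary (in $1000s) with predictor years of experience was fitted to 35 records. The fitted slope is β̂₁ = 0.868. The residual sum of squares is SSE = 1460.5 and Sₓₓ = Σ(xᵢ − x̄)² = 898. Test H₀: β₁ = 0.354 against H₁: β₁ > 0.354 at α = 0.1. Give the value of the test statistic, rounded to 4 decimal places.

t = 2.3153

MSE = SSE/(n − 2) = 1460.5/33 = 44.2576.
SE(β̂₁) = √(MSE/Sₓₓ) = √(44.2576/898) = 0.222001.
t = (0.868 − 0.354) / 0.222001 = 2.3153.
df = n − 2 = 33.
One-sided p ≈ 0.0135, which is < 0.1, so reject H₀.
There is evidence that the true slope on years of experience exceeds 0.354 $1000s per unit.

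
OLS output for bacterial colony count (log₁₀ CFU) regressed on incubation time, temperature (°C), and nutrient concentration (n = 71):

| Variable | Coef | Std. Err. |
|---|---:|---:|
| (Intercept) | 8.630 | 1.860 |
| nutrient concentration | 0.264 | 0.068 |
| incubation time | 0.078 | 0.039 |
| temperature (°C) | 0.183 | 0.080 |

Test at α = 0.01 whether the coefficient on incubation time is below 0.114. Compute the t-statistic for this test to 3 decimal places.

t = -0.923

Read off: b = 0.078, SE = 0.039 for incubation time.
H₀: β₁ = 0.114 vs H₁: β₁ < 0.114.
t = (0.078 − 0.114) / 0.039 = -0.923.
df = n − k − 1 = 71 − 3 − 1 = 67.
One-sided p ≈ 0.1796, which is ≥ 0.01, so fail to reject H₀.
The data do not give significant evidence that the true slope on incubation time is below 0.114 log₁₀ CFU per unit, holding the other predictors fixed.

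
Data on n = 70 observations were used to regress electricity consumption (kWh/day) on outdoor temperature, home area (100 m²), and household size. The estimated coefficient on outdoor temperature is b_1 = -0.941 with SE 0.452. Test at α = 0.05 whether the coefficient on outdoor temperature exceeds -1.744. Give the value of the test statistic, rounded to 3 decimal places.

t = 1.777

H₀: β₁ = -1.744 vs H₁: β₁ > -1.744.
t = (b_1 − β₁⁰)/SE = (-0.941 − (-1.744)) / 0.452 = 1.777.
df = n − k − 1 = 70 − 3 − 1 = 66.
One-sided p ≈ 0.0401, which is < 0.05, so reject H₀.
There is evidence that the true slope on outdoor temperature exceeds -1.744 kWh/day per unit, holding the other predictors fixed.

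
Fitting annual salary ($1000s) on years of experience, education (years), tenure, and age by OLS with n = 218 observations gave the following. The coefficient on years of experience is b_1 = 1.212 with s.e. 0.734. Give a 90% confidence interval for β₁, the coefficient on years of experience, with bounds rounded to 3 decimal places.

(-0.001, 2.425)

df = n − k − 1 = 218 − 4 − 1 = 213.
t* = t_{0.05, 213} = 1.652039.
Margin = t* × SE = 1.652039 × 0.734 = 1.21260.
CI: 1.212 ± 1.21260 → (-0.001, 2.425).
With 90% confidence, each one-unit increase in years of experience is associated with a change of between -0.001 and 2.425 $1000s in annual salary, holding the other predictors fixed.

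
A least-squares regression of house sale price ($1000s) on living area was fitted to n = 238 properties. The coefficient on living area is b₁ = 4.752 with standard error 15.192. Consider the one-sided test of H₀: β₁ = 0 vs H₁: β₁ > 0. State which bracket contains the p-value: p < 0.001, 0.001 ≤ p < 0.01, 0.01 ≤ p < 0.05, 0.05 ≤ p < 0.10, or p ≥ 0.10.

p ≥ 0.10

t = 4.752 / 15.192 = 0.313.
df = n − 2 = 238 − 2 = 236.
One-sided p = P(T_{236} > t) ≈ 0.3774.
So p ≥ 0.10.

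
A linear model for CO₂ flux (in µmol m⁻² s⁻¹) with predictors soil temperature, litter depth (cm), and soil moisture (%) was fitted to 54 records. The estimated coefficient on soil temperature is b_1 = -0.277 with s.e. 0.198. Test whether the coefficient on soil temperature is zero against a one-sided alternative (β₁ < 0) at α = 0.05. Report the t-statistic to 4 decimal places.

t = -1.3990

H₀: β₁ = 0 vs H₁: β₁ < 0.
t = (b_1 − β₁⁰)/SE = -0.277 / 0.198 = -1.3990.
df = n − k − 1 = 54 − 3 − 1 = 50.
One-sided p ≈ 0.0840, which is ≥ 0.05, so fail to reject H₀.
The data do not give significant evidence that the true slope on soil temperature is negative, holding the other predictors fixed.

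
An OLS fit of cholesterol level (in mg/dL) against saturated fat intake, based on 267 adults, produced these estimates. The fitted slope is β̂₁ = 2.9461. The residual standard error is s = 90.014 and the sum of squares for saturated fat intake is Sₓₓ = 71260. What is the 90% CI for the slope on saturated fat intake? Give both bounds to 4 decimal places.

SE(β̂₁) = s/√Sₓₓ = 90.014/√71260 = 0.3372.
df = n − 2 = 265.
t* = t_{0.05, 265} = 1.650624.
Margin = t* × SE = 1.650624 × 0.3372 = 0.556590.
CI: 2.9461 ± 0.556590 → (2.3895, 3.5027).
With 90% confidence, each one-unit increase in saturated fat intake is associated with a change of between 2.3895 and 3.5027 mg/dL in cholesterol level.

(2.3895, 3.5027)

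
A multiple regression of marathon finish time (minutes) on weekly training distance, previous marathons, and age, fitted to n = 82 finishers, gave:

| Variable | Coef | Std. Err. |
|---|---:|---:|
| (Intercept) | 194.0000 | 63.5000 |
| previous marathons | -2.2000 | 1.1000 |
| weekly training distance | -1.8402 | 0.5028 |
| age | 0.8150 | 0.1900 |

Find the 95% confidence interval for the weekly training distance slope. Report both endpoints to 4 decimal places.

Read off: b = -1.8402, SE = 0.5028 for weekly training distance.
df = n − k − 1 = 82 − 3 − 1 = 78.
t* = t_{0.025, 78} = 1.990847.
Margin = t* × SE = 1.990847 × 0.5028 = 1.000998.
CI: -1.8402 ± 1.000998 → (-2.8412, -0.8392).

(-2.8412, -0.8392)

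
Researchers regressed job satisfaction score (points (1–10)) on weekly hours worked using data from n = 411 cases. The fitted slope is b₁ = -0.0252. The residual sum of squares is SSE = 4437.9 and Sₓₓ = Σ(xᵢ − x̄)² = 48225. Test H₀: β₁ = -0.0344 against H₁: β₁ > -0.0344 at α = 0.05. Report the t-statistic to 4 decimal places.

MSE = SSE/(n − 2) = 4437.9/409 = 10.8506.
SE(b₁) = √(MSE/Sₓₓ) = √(10.8506/48225) = 0.015.
t = (-0.0252 − (-0.0344)) / 0.015 = 0.6133.
df = n − 2 = 409.
One-sided p ≈ 0.2700, which is ≥ 0.05, so fail to reject H₀.
The data do not give significant evidence that the true slope on weekly hours worked exceeds -0.0344 points (1–10) per unit.

t = 0.6133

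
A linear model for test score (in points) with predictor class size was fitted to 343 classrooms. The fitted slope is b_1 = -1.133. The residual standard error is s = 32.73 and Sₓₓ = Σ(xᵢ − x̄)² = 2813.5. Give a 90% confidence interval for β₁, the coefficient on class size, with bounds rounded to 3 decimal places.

(-2.151, -0.115)

SE(b_1) = s/√Sₓₓ = 32.73/√2813.5 = 0.617053.
df = n − 2 = 341.
t* = t_{0.05, 341} = 1.649334.
Margin = t* × SE = 1.649334 × 0.617053 = 1.01773.
CI: -1.133 ± 1.01773 → (-2.151, -0.115).
With 90% confidence, each one-unit increase in class size is associated with a change of between -2.151 and -0.115 points in test score.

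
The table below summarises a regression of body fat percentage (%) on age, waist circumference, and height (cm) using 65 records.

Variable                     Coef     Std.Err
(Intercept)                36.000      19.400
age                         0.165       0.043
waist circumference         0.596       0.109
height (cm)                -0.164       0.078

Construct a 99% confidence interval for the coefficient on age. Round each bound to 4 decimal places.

(0.0507, 0.2793)

Read off: b = 0.165, SE = 0.043 for age.
df = n − k − 1 = 65 − 3 − 1 = 61.
t* = t_{0.005, 61} = 2.658857.
Margin = t* × SE = 2.658857 × 0.043 = 0.114331.
CI: 0.165 ± 0.114331 → (0.0507, 0.2793).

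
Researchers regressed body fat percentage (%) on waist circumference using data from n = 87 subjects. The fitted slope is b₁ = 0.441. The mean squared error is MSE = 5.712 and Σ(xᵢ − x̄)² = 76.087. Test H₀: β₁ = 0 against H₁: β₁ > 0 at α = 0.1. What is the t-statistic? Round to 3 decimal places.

SE(b₁) = √(MSE/Sₓₓ) = √(5.712/76.087) = 0.273993.
t = 0.441 / 0.273993 = 1.610.
df = n − 2 = 85.
One-sided p ≈ 0.0556, which is < 0.1, so reject H₀.
There is evidence that the true slope on waist circumference is positive.

t = 1.610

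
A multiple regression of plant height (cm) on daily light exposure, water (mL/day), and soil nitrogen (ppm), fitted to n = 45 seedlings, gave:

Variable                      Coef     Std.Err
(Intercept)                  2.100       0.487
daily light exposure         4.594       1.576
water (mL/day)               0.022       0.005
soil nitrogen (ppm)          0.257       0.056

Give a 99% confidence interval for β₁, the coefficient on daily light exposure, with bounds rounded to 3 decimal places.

(0.337, 8.851)

Read off: b = 4.594, SE = 1.576 for daily light exposure.
df = n − k − 1 = 45 − 3 − 1 = 41.
t* = t_{0.005, 41} = 2.701181.
Margin = t* × SE = 2.701181 × 1.576 = 4.25706.
CI: 4.594 ± 4.25706 → (0.337, 8.851).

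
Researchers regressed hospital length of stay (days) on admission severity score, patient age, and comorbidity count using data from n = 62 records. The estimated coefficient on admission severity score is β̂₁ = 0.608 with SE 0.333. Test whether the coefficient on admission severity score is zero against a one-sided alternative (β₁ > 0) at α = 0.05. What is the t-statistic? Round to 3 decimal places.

H₀: β₁ = 0 vs H₁: β₁ > 0.
t = (β̂₁ − β₁⁰)/SE = 0.608 / 0.333 = 1.826.
df = n − k − 1 = 62 − 3 − 1 = 58.
One-sided p ≈ 0.0365, which is < 0.05, so reject H₀.
There is evidence that the true slope on admission severity score is positive, holding the other predictors fixed.

t = 1.826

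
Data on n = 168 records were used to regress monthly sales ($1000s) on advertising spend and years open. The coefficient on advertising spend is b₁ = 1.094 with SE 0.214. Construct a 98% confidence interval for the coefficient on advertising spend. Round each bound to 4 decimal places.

df = n − k − 1 = 168 − 2 − 1 = 165.
t* = t_{0.01, 165} = 2.34916.
Margin = t* × SE = 2.34916 × 0.214 = 0.502720.
CI: 1.094 ± 0.502720 → (0.5913, 1.5967).
With 98% confidence, each one-unit increase in advertising spend is associated with a change of between 0.5913 and 1.5967 $1000s in monthly sales, holding the other predictors fixed.

(0.5913, 1.5967)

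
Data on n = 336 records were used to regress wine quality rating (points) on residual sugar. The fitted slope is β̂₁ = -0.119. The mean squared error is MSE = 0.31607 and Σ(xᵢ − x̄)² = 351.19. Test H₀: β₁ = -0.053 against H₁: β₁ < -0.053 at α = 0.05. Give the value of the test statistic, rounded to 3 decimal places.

SE(β̂₁) = √(MSE/Sₓₓ) = √(0.31607/351.19) = 0.03.
t = (-0.119 − (-0.053)) / 0.03 = -2.200.
df = n − 2 = 334.
One-sided p ≈ 0.0142, which is < 0.05, so reject H₀.
There is evidence that the true slope on residual sugar is below -0.053 points per unit.

t = -2.200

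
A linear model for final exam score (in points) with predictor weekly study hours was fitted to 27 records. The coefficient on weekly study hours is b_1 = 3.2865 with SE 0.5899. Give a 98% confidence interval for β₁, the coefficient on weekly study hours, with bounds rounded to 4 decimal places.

(1.8205, 4.7525)

df = n − 2 = 27 − 2 = 25.
t* = t_{0.01, 25} = 2.485107.
Margin = t* × SE = 2.485107 × 0.5899 = 1.465965.
CI: 3.2865 ± 1.465965 → (1.8205, 4.7525).
With 98% confidence, each one-unit increase in weekly study hours is associated with a change of between 1.8205 and 4.7525 points in final exam score.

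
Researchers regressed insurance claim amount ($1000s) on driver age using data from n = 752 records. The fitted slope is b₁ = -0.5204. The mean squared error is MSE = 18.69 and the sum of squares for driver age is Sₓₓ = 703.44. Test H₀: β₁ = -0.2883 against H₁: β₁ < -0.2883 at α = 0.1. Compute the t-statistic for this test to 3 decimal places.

t = -1.424

SE(b₁) = √(MSE/Sₓₓ) = √(18.69/703.44) = 0.163001.
t = (-0.5204 − (-0.2883)) / 0.163001 = -1.424.
df = n − 2 = 750.
One-sided p ≈ 0.0774, which is < 0.1, so reject H₀.
There is evidence that the true slope on driver age is below -0.2883 $1000s per unit.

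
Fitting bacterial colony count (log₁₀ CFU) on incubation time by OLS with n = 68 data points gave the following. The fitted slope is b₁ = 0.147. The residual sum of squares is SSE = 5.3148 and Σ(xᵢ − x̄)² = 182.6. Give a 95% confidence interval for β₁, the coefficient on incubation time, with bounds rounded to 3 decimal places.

(0.105, 0.189)

MSE = SSE/(n − 2) = 5.3148/66 = 0.0805273.
SE(b₁) = √(MSE/Sₓₓ) = √(0.0805273/182.6) = 0.0210001.
df = n − 2 = 66.
t* = t_{0.025, 66} = 1.996564.
Margin = t* × SE = 1.996564 × 0.0210001 = 0.04193.
CI: 0.147 ± 0.04193 → (0.105, 0.189).
With 95% confidence, each one-unit increase in incubation time is associated with a change of between 0.105 and 0.189 log₁₀ CFU in bacterial colony count.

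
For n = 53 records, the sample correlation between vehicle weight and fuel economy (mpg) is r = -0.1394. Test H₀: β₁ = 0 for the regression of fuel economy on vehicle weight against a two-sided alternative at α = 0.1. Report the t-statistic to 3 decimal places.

t = r·√(n − 2)/√(1 − r²) = -0.1394·√51/√0.980568 = -1.005.
df = n − 2 = 51.
Two-sided p ≈ 0.3195, which is ≥ 0.1, so fail to reject H₀.
The data do not give significant evidence of a linear association between vehicle weight and fuel economy.

t = -1.005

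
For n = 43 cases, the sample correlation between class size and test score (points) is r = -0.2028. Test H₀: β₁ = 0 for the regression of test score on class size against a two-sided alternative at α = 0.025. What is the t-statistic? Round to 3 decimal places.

t = -1.326

t = r·√(n − 2)/√(1 − r²) = -0.2028·√41/√0.958872 = -1.326.
df = n − 2 = 41.
Two-sided p ≈ 0.1921, which is ≥ 0.025, so fail to reject H₀.
The data do not give significant evidence of a linear association between class size and test score.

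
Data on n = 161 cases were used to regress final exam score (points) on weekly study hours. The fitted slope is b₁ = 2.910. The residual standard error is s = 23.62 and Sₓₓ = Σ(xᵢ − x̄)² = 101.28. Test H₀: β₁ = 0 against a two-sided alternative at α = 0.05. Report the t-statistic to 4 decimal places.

t = 1.2399

SE(b₁) = s/√Sₓₓ = 23.62/√101.28 = 2.34703.
t = 2.910 / 2.34703 = 1.2399.
df = n − 2 = 159.
Two-sided p ≈ 0.2169, which is ≥ 0.05, so fail to reject H₀.
The data do not give significant evidence of an association between weekly study hours and final exam score.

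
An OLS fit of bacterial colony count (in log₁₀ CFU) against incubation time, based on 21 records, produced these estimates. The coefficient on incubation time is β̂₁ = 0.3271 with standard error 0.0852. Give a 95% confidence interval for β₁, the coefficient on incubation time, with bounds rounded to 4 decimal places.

df = n − 2 = 21 − 2 = 19.
t* = t_{0.025, 19} = 2.093024.
Margin = t* × SE = 2.093024 × 0.0852 = 0.178326.
CI: 0.3271 ± 0.178326 → (0.1488, 0.5054).
With 95% confidence, each one-unit increase in incubation time is associated with a change of between 0.1488 and 0.5054 log₁₀ CFU in bacterial colony count.

(0.1488, 0.5054)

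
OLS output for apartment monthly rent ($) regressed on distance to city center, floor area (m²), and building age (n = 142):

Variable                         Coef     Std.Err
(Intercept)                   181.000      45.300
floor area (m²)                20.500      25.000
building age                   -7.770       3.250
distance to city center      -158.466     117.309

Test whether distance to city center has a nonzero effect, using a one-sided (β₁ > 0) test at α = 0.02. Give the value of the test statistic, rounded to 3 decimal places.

Read off: b = -158.466, SE = 117.309 for distance to city center.
H₀: β₁ = 0 vs H₁: β₁ > 0.
t = -158.466 / 117.309 = -1.351.
df = n − k − 1 = 142 − 3 − 1 = 138.
One-sided p ≈ 0.9105, which is ≥ 0.02, so fail to reject H₀.
The data do not give significant evidence that the true slope on distance to city center is positive, holding the other predictors fixed.

t = -1.351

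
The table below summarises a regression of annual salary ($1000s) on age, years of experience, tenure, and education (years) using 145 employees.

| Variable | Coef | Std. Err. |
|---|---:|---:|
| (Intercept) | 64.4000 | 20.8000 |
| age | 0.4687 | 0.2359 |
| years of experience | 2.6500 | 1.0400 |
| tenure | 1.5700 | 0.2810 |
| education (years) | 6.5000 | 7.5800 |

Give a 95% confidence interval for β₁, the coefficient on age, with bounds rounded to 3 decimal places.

Read off: b = 0.4687, SE = 0.2359 for age.
df = n − k − 1 = 145 − 4 − 1 = 140.
t* = t_{0.025, 140} = 1.977054.
Margin = t* × SE = 1.977054 × 0.2359 = 0.46639.
CI: 0.4687 ± 0.46639 → (0.002, 0.935).

(0.002, 0.935)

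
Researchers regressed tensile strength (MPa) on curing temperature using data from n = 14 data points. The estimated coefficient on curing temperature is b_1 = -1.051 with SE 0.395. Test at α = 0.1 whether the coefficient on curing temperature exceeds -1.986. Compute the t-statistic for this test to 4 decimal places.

H₀: β₁ = -1.986 vs H₁: β₁ > -1.986.
t = (b_1 − β₁⁰)/SE = (-1.051 − (-1.986)) / 0.395 = 2.3671.
df = n − 2 = 14 − 2 = 12.
One-sided p ≈ 0.0178, which is < 0.1, so reject H₀.
There is evidence that the true slope on curing temperature exceeds -1.986 MPa per unit.

t = 2.3671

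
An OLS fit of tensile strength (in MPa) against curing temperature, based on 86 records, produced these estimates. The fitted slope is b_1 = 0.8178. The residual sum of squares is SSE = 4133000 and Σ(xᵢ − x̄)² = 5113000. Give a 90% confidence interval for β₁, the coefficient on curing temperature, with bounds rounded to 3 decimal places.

(0.655, 0.981)

MSE = SSE/(n − 2) = 4133000/84 = 49202.4.
SE(b_1) = √(MSE/Sₓₓ) = √(49202.4/5113000) = 0.0980969.
df = n − 2 = 84.
t* = t_{0.05, 84} = 1.663197.
Margin = t* × SE = 1.663197 × 0.0980969 = 0.16315.
CI: 0.8178 ± 0.16315 → (0.655, 0.981).
With 90% confidence, each one-unit increase in curing temperature is associated with a change of between 0.655 and 0.981 MPa in tensile strength.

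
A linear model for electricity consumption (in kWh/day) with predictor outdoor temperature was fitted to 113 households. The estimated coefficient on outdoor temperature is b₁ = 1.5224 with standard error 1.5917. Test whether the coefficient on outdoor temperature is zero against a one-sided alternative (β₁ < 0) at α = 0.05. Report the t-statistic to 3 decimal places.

H₀: β₁ = 0 vs H₁: β₁ < 0.
t = (b₁ − β₁⁰)/SE = 1.5224 / 1.5917 = 0.956.
df = n − 2 = 113 − 2 = 111.
One-sided p ≈ 0.8295, which is ≥ 0.05, so fail to reject H₀.
The data do not give significant evidence that the true slope on outdoor temperature is negative.

t = 0.956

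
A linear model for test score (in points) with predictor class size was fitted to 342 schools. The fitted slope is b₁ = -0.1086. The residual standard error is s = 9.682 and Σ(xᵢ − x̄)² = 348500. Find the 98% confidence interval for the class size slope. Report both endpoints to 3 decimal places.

SE(b₁) = s/√Sₓₓ = 9.682/√348500 = 0.0164007.
df = n − 2 = 340.
t* = t_{0.01, 340} = 2.337365.
Margin = t* × SE = 2.337365 × 0.0164007 = 0.03833.
CI: -0.1086 ± 0.03833 → (-0.147, -0.070).
With 98% confidence, each one-unit increase in class size is associated with a change of between -0.147 and -0.070 points in test score.

(-0.147, -0.070)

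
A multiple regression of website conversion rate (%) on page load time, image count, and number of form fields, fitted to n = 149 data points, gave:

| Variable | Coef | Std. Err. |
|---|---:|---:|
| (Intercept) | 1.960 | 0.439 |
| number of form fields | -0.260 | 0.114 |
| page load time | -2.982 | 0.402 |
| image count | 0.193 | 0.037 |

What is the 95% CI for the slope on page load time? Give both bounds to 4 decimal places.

(-3.7765, -2.1875)

Read off: b = -2.982, SE = 0.402 for page load time.
df = n − k − 1 = 149 − 3 − 1 = 145.
t* = t_{0.025, 145} = 1.97646.
Margin = t* × SE = 1.97646 × 0.402 = 0.794537.
CI: -2.982 ± 0.794537 → (-3.7765, -2.1875).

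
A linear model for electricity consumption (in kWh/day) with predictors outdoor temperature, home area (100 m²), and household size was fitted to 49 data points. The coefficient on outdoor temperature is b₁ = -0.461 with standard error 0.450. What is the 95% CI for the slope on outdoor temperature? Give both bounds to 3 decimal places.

df = n − k − 1 = 49 − 3 − 1 = 45.
t* = t_{0.025, 45} = 2.014103.
Margin = t* × SE = 2.014103 × 0.450 = 0.90635.
CI: -0.461 ± 0.90635 → (-1.367, 0.445).
With 95% confidence, each one-unit increase in outdoor temperature is associated with a change of between -1.367 and 0.445 kWh/day in electricity consumption, holding the other predictors fixed.

(-1.367, 0.445)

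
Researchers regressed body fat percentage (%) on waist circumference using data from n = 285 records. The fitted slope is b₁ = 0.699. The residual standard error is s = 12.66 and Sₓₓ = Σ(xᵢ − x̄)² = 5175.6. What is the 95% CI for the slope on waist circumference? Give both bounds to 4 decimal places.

SE(b₁) = s/√Sₓₓ = 12.66/√5175.6 = 0.175976.
df = n − 2 = 283.
t* = t_{0.025, 283} = 1.968382.
Margin = t* × SE = 1.968382 × 0.175976 = 0.346388.
CI: 0.699 ± 0.346388 → (0.3526, 1.0454).
With 95% confidence, each one-unit increase in waist circumference is associated with a change of between 0.3526 and 1.0454 % in body fat percentage.

(0.3526, 1.0454)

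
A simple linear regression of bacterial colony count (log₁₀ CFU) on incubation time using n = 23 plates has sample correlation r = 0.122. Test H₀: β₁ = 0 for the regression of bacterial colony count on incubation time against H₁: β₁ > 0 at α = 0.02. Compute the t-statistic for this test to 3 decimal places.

t = r·√(n − 2)/√(1 − r²) = 0.122·√21/√0.985116 = 0.563.
df = n − 2 = 21.
One-sided p ≈ 0.2896, which is ≥ 0.02, so fail to reject H₀.
The data do not give significant evidence of a linear association between incubation time and bacterial colony count.

t = 0.563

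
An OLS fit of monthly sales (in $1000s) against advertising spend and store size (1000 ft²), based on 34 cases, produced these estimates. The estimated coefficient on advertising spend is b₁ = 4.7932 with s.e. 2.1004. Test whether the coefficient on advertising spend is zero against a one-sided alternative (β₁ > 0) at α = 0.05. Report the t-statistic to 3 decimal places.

t = 2.282

H₀: β₁ = 0 vs H₁: β₁ > 0.
t = (b₁ − β₁⁰)/SE = 4.7932 / 2.1004 = 2.282.
df = n − k − 1 = 34 − 2 − 1 = 31.
One-sided p ≈ 0.0148, which is < 0.05, so reject H₀.
There is evidence that the true slope on advertising spend is positive, holding the other predictors fixed.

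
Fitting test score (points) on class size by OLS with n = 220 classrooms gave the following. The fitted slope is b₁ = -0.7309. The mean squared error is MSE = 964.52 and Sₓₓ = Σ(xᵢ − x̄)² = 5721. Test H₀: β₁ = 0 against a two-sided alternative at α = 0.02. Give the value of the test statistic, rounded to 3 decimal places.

SE(b₁) = √(MSE/Sₓₓ) = √(964.52/5721) = 0.410601.
t = -0.7309 / 0.410601 = -1.780.
df = n − 2 = 218.
Two-sided p ≈ 0.0765, which is ≥ 0.02, so fail to reject H₀.
The data do not give significant evidence of an association between class size and test score.

t = -1.780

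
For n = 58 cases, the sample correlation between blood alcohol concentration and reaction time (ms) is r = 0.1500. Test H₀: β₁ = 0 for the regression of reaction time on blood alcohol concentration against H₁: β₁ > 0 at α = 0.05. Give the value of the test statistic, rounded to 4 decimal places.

t = r·√(n − 2)/√(1 − r²) = 0.1500·√56/√0.9775 = 1.1353.
df = n − 2 = 56.
One-sided p ≈ 0.1305, which is ≥ 0.05, so fail to reject H₀.
The data do not give significant evidence of a linear association between blood alcohol concentration and reaction time.

t = 1.1353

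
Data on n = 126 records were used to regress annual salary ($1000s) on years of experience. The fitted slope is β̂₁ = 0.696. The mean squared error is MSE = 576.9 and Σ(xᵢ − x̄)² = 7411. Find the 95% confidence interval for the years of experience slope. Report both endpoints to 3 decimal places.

(0.144, 1.248)

SE(β̂₁) = √(MSE/Sₓₓ) = √(576.9/7411) = 0.279005.
df = n − 2 = 124.
t* = t_{0.025, 124} = 1.97928.
Margin = t* × SE = 1.97928 × 0.279005 = 0.55223.
CI: 0.696 ± 0.55223 → (0.144, 1.248).
With 95% confidence, each one-unit increase in years of experience is associated with a change of between 0.144 and 1.248 $1000s in annual salary.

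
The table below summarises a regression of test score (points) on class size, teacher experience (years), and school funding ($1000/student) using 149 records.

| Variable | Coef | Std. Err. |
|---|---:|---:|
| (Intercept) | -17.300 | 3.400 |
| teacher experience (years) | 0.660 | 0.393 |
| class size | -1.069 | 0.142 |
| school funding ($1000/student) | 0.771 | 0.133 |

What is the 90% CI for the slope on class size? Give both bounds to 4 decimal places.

(-1.3041, -0.8339)

Read off: b = -1.069, SE = 0.142 for class size.
df = n − k − 1 = 149 − 3 − 1 = 145.
t* = t_{0.05, 145} = 1.65543.
Margin = t* × SE = 1.65543 × 0.142 = 0.235071.
CI: -1.069 ± 0.235071 → (-1.3041, -0.8339).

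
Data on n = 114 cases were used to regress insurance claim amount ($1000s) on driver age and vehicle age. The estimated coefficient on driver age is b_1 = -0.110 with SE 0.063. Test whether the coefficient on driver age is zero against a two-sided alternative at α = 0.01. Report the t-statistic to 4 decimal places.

t = -1.7460

H₀: β₁ = 0 vs H₁: β₁ ≠ 0.
t = (b_1 − β₁⁰)/SE = -0.110 / 0.063 = -1.7460.
df = n − k − 1 = 114 − 2 − 1 = 111.
Two-sided p ≈ 0.0836, which is ≥ 0.01, so fail to reject H₀.
The data do not give significant evidence of an association between driver age and insurance claim amount, after adjusting for the other predictors.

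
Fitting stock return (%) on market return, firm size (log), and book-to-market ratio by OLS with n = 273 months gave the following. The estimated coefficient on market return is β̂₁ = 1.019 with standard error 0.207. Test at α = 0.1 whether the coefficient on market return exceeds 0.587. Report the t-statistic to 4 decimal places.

H₀: β₁ = 0.587 vs H₁: β₁ > 0.587.
t = (β̂₁ − β₁⁰)/SE = (1.019 − 0.587) / 0.207 = 2.0870.
df = n − k − 1 = 273 − 3 − 1 = 269.
One-sided p ≈ 0.0189, which is < 0.1, so reject H₀.
There is evidence that the true slope on market return exceeds 0.587 % per unit, holding the other predictors fixed.

t = 2.0870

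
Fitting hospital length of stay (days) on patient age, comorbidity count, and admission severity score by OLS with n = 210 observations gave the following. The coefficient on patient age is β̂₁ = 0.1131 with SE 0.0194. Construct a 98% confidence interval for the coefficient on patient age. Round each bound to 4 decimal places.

(0.0676, 0.1586)

df = n − k − 1 = 210 − 3 − 1 = 206.
t* = t_{0.01, 206} = 2.344586.
Margin = t* × SE = 2.344586 × 0.0194 = 0.045485.
CI: 0.1131 ± 0.045485 → (0.0676, 0.1586).
With 98% confidence, each one-unit increase in patient age is associated with a change of between 0.0676 and 0.1586 days in hospital length of stay, holding the other predictors fixed.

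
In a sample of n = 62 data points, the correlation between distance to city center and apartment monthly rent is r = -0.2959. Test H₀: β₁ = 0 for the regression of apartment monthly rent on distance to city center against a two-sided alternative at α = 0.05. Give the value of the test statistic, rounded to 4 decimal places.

t = r·√(n − 2)/√(1 − r²) = -0.2959·√60/√0.912443 = -2.3995.
df = n − 2 = 60.
Two-sided p ≈ 0.0195, which is < 0.05, so reject H₀.
There is evidence of a linear association between distance to city center and apartment monthly rent.

t = -2.3995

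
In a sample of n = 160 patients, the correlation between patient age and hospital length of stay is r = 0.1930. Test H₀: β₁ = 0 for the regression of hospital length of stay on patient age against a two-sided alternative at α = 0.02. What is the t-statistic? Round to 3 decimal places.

t = r·√(n − 2)/√(1 − r²) = 0.1930·√158/√0.962751 = 2.472.
df = n − 2 = 158.
Two-sided p ≈ 0.0145, which is < 0.02, so reject H₀.
There is evidence of a linear association between patient age and hospital length of stay.

t = 2.472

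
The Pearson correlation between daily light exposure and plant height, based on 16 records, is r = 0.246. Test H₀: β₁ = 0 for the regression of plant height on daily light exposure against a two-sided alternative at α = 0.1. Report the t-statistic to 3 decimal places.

t = r·√(n − 2)/√(1 − r²) = 0.246·√14/√0.939484 = 0.950.
df = n − 2 = 14.
Two-sided p ≈ 0.3584, which is ≥ 0.1, so fail to reject H₀.
The data do not give significant evidence of a linear association between daily light exposure and plant height.

t = 0.950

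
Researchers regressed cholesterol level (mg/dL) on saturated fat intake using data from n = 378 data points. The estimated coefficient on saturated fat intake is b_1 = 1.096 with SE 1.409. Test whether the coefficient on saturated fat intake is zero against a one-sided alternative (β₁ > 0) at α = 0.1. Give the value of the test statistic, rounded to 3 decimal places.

t = 0.778

H₀: β₁ = 0 vs H₁: β₁ > 0.
t = (b_1 − β₁⁰)/SE = 1.096 / 1.409 = 0.778.
df = n − 2 = 378 − 2 = 376.
One-sided p ≈ 0.2186, which is ≥ 0.1, so fail to reject H₀.
The data do not give significant evidence that the true slope on saturated fat intake is positive.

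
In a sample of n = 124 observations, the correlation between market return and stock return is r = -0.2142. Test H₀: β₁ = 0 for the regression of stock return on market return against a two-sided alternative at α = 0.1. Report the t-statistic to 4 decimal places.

t = -2.4221

t = r·√(n − 2)/√(1 − r²) = -0.2142·√122/√0.954118 = -2.4221.
df = n − 2 = 122.
Two-sided p ≈ 0.0169, which is < 0.1, so reject H₀.
There is evidence of a linear association between market return and stock return.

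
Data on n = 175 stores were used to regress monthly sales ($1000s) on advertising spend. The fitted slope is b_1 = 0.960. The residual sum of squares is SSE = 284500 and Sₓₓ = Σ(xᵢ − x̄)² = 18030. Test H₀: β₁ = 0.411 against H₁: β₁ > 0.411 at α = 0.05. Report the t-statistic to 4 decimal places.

MSE = SSE/(n − 2) = 284500/173 = 1644.51.
SE(b_1) = √(MSE/Sₓₓ) = √(1644.51/18030) = 0.302009.
t = (0.960 − 0.411) / 0.302009 = 1.8178.
df = n − 2 = 173.
One-sided p ≈ 0.0354, which is < 0.05, so reject H₀.
There is evidence that the true slope on advertising spend exceeds 0.411 $1000s per unit.

t = 1.8178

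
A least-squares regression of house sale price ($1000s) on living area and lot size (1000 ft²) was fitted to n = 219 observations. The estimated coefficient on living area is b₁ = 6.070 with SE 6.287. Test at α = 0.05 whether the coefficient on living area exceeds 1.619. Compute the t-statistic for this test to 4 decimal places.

t = 0.7080

H₀: β₁ = 1.619 vs H₁: β₁ > 1.619.
t = (b₁ − β₁⁰)/SE = (6.070 − 1.619) / 6.287 = 0.7080.
df = n − k − 1 = 219 − 2 − 1 = 216.
One-sided p ≈ 0.2399, which is ≥ 0.05, so fail to reject H₀.
The data do not give significant evidence that the true slope on living area exceeds 1.619 $1000s per unit, holding the other predictors fixed.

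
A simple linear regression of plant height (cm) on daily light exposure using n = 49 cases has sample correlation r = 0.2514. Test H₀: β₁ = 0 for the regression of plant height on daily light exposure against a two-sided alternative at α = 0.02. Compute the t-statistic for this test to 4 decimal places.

t = 1.7807

t = r·√(n − 2)/√(1 − r²) = 0.2514·√47/√0.936798 = 1.7807.
df = n − 2 = 47.
Two-sided p ≈ 0.0814, which is ≥ 0.02, so fail to reject H₀.
The data do not give significant evidence of a linear association between daily light exposure and plant height.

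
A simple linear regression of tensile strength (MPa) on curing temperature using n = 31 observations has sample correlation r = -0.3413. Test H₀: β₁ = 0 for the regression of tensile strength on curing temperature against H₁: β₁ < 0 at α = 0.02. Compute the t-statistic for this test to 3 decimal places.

t = r·√(n − 2)/√(1 − r²) = -0.3413·√29/√0.883514 = -1.955.
df = n − 2 = 29.
One-sided p ≈ 0.0301, which is ≥ 0.02, so fail to reject H₀.
The data do not give significant evidence of a linear association between curing temperature and tensile strength.

t = -1.955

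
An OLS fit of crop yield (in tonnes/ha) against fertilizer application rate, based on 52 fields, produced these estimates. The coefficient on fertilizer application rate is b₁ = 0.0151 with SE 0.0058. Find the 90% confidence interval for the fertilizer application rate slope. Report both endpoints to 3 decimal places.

(0.005, 0.025)

df = n − 2 = 52 − 2 = 50.
t* = t_{0.05, 50} = 1.675905.
Margin = t* × SE = 1.675905 × 0.0058 = 0.00972.
CI: 0.0151 ± 0.00972 → (0.005, 0.025).
With 90% confidence, each one-unit increase in fertilizer application rate is associated with a change of between 0.005 and 0.025 tonnes/ha in crop yield.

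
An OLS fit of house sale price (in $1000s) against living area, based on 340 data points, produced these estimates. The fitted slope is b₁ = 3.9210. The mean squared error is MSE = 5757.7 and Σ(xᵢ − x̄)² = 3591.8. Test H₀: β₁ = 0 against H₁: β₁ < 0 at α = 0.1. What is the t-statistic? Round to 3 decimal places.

t = 3.097

SE(b₁) = √(MSE/Sₓₓ) = √(5757.7/3591.8) = 1.2661.
t = 3.9210 / 1.2661 = 3.097.
df = n − 2 = 338.
One-sided p ≈ 0.9989, which is ≥ 0.1, so fail to reject H₀.
The data do not give significant evidence that the true slope on living area is negative.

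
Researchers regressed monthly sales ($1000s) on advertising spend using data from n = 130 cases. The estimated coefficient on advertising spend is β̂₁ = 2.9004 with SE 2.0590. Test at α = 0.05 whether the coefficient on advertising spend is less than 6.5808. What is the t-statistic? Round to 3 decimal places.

t = -1.787

H₀: β₁ = 6.5808 vs H₁: β₁ < 6.5808.
t = (β̂₁ − β₁⁰)/SE = (2.9004 − 6.5808) / 2.0590 = -1.787.
df = n − 2 = 130 − 2 = 128.
One-sided p ≈ 0.0381, which is < 0.05, so reject H₀.
There is evidence that the true slope on advertising spend is below 6.5808 $1000s per unit.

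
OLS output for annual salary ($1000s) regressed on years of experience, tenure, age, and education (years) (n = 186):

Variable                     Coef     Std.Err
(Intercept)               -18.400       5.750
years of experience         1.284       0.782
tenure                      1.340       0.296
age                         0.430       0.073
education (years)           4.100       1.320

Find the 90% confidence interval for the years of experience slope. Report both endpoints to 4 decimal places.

(-0.0089, 2.5769)

Read off: b = 1.284, SE = 0.782 for years of experience.
df = n − k − 1 = 186 − 4 − 1 = 181.
t* = t_{0.05, 181} = 1.653316.
Margin = t* × SE = 1.653316 × 0.782 = 1.292893.
CI: 1.284 ± 1.292893 → (-0.0089, 2.5769).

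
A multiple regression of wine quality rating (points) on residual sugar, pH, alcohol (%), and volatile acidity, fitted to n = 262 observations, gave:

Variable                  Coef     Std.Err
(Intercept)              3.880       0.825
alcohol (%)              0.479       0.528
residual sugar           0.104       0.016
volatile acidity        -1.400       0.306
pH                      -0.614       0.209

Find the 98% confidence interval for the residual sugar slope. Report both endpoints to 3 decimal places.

Read off: b = 0.104, SE = 0.016 for residual sugar.
df = n − k − 1 = 262 − 4 − 1 = 257.
t* = t_{0.01, 257} = 2.340945.
Margin = t* × SE = 2.340945 × 0.016 = 0.03746.
CI: 0.104 ± 0.03746 → (0.067, 0.141).

(0.067, 0.141)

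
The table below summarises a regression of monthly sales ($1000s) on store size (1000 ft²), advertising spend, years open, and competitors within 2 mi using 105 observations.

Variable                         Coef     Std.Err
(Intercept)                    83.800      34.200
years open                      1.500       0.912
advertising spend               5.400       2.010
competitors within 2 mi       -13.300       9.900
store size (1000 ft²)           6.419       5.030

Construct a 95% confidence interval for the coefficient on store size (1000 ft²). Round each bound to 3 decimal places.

(-3.560, 16.398)

Read off: b = 6.419, SE = 5.030 for store size (1000 ft²).
df = n − k − 1 = 105 − 4 − 1 = 100.
t* = t_{0.025, 100} = 1.983972.
Margin = t* × SE = 1.983972 × 5.030 = 9.97938.
CI: 6.419 ± 9.97938 → (-3.560, 16.398).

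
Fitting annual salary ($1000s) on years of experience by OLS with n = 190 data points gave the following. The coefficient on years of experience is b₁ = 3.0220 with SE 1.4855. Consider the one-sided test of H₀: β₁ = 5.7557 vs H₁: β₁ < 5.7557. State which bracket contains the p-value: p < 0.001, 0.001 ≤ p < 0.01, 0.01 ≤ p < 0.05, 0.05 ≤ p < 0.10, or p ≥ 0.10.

t = (3.0220 − 5.7557) / 1.4855 = -1.840.
df = n − 2 = 190 − 2 = 188.
One-sided p = P(T_{188} < t) ≈ 0.0337.
So 0.01 ≤ p < 0.05.

0.01 ≤ p < 0.05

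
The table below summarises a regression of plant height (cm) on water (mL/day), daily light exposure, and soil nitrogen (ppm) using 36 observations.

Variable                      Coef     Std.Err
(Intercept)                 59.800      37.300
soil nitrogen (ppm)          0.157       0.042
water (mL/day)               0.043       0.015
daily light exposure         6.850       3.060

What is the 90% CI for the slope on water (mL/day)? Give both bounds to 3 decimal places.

(0.018, 0.068)

Read off: b = 0.043, SE = 0.015 for water (mL/day).
df = n − k − 1 = 36 − 3 − 1 = 32.
t* = t_{0.05, 32} = 1.693889.
Margin = t* × SE = 1.693889 × 0.015 = 0.02541.
CI: 0.043 ± 0.02541 → (0.018, 0.068).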